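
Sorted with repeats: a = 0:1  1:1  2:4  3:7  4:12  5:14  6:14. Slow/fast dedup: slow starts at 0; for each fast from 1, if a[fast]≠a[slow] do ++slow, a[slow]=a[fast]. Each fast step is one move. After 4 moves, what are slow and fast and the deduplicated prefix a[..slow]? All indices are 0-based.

slow=3, fast=5, prefix=[1, 4, 7, 12]

slow=0 fast=1: a[fast]=1=a[slow] dup, fast++
slow=0 fast=2: a[fast]=4≠a[slow]=1 write a[1]=4, slow++,fast++
slow=1 fast=3: a[fast]=7≠a[slow]=4 write a[2]=7, slow++,fast++
slow=2 fast=4: a[fast]=12≠a[slow]=7 write a[3]=12, slow++,fast++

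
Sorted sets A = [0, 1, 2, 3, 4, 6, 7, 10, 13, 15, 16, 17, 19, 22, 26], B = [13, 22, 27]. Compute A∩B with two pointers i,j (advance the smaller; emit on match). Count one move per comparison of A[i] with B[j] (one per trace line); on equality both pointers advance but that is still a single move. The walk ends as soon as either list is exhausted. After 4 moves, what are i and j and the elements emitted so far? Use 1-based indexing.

i=5, j=1, emitted=[]

i=1 j=1: 0<13, i++
i=2 j=1: 1<13, i++
i=3 j=1: 2<13, i++
i=4 j=1: 3<13, i++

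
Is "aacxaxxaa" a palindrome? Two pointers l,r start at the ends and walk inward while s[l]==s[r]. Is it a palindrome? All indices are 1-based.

[1,9] 'a'=='a' → l++,r--
[2,8] 'a'=='a' → l++,r--
[3,7] 'c'!='x' → stop

not a palindrome (mismatch at 3,7)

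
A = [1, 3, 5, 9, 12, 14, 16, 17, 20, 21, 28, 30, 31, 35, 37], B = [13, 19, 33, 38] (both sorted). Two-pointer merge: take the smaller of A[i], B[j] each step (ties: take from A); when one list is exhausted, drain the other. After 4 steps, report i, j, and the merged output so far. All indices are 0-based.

[i=0,j=0] A[i]=1<=B[j]=13 take 1 → i++
[i=1,j=0] A[i]=3<=B[j]=13 take 3 → i++
[i=2,j=0] A[i]=5<=B[j]=13 take 5 → i++
[i=3,j=0] A[i]=9<=B[j]=13 take 9 → i++

i=4, j=0, merged so far=[1, 3, 5, 9]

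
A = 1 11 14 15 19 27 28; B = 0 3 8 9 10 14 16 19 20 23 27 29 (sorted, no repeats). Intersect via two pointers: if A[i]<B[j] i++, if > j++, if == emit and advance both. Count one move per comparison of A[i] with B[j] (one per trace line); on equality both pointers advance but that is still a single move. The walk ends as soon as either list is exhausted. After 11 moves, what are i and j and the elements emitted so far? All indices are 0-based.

i=5, j=8, emitted=[14, 19]

i=0 j=0: 1>0, j++
i=0 j=1: 1<3, i++
i=1 j=1: 11>3, j++
i=1 j=2: 11>8, j++
i=1 j=3: 11>9, j++
i=1 j=4: 11>10, j++
i=1 j=5: 11<14, i++
i=2 j=5: 14==14 emit, i++,j++
i=3 j=6: 15<16, i++
i=4 j=6: 19>16, j++
i=4 j=7: 19==19 emit, i++,j++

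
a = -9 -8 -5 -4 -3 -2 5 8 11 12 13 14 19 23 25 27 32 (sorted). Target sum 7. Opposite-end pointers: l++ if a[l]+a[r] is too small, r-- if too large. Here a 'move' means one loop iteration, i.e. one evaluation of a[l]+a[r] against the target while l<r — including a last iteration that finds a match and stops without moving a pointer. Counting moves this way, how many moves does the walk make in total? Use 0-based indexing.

10 moves

[0,16] -9+32=23 >7 → r--
[0,15] -9+27=18 >7 → r--
[0,14] -9+25=16 >7 → r--
[0,13] -9+23=14 >7 → r--
[0,12] -9+19=10 >7 → r--
[0,11] -9+14=5 <7 → l++
[1,11] -8+14=6 <7 → l++
[2,11] -5+14=9 >7 → r--
[2,10] -5+13=8 >7 → r--
[2,9] -5+12=7 → found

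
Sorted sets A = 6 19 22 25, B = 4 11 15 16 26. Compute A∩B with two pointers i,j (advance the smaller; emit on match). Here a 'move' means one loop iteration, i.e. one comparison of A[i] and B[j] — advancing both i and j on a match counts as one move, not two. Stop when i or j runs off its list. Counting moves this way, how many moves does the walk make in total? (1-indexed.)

i=1 j=1: 6>4, j++
i=1 j=2: 6<11, i++
i=2 j=2: 19>11, j++
i=2 j=3: 19>15, j++
i=2 j=4: 19>16, j++
i=2 j=5: 19<26, i++
i=3 j=5: 22<26, i++
i=4 j=5: 25<26, i++

8 moves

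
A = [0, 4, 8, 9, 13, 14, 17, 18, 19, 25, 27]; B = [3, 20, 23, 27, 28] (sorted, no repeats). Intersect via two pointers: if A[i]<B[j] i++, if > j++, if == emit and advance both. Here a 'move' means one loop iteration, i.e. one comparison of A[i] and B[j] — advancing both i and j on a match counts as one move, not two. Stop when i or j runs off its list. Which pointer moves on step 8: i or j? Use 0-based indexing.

i=0 j=0: 0<3, i++
i=1 j=0: 4>3, j++
i=1 j=1: 4<20, i++
i=2 j=1: 8<20, i++
i=3 j=1: 9<20, i++
i=4 j=1: 13<20, i++
i=5 j=1: 14<20, i++
i=6 j=1: 17<20, i++

i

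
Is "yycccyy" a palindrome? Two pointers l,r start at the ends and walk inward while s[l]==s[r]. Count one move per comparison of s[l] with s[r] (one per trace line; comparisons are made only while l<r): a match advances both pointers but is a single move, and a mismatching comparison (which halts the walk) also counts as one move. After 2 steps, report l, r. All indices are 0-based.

l=0 r=6: 'y'=='y', l++,r--
l=1 r=5: 'y'=='y', l++,r--

l=2, r=4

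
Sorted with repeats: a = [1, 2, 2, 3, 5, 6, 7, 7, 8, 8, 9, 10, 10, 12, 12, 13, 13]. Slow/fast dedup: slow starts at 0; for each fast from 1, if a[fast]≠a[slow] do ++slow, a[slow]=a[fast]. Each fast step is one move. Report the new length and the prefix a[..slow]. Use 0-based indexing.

length 11; prefix = [1, 2, 3, 5, 6, 7, 8, 9, 10, 12, 13]

slow=0 fast=1: a[fast]=2≠a[slow]=1 write a[1]=2, slow++,fast++
slow=1 fast=2: a[fast]=2=a[slow] dup, fast++
slow=1 fast=3: a[fast]=3≠a[slow]=2 write a[2]=3, slow++,fast++
slow=2 fast=4: a[fast]=5≠a[slow]=3 write a[3]=5, slow++,fast++
slow=3 fast=5: a[fast]=6≠a[slow]=5 write a[4]=6, slow++,fast++
slow=4 fast=6: a[fast]=7≠a[slow]=6 write a[5]=7, slow++,fast++
slow=5 fast=7: a[fast]=7=a[slow] dup, fast++
slow=5 fast=8: a[fast]=8≠a[slow]=7 write a[6]=8, slow++,fast++
slow=6 fast=9: a[fast]=8=a[slow] dup, fast++
slow=6 fast=10: a[fast]=9≠a[slow]=8 write a[7]=9, slow++,fast++
slow=7 fast=11: a[fast]=10≠a[slow]=9 write a[8]=10, slow++,fast++
slow=8 fast=12: a[fast]=10=a[slow] dup, fast++
slow=8 fast=13: a[fast]=12≠a[slow]=10 write a[9]=12, slow++,fast++
slow=9 fast=14: a[fast]=12=a[slow] dup, fast++
slow=9 fast=15: a[fast]=13≠a[slow]=12 write a[10]=13, slow++,fast++
slow=10 fast=16: a[fast]=13=a[slow] dup, fast++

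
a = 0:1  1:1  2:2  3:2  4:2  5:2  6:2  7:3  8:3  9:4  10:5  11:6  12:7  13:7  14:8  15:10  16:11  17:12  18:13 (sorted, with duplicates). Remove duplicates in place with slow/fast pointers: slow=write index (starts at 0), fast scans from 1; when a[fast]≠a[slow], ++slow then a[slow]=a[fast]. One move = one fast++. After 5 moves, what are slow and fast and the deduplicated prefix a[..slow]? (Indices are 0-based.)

slow=1, fast=6, prefix=[1, 2]

slow=0 fast=1: a[fast]=1=a[slow] dup, fast++
slow=0 fast=2: a[fast]=2≠a[slow]=1 write a[1]=2, slow++,fast++
slow=1 fast=3: a[fast]=2=a[slow] dup, fast++
slow=1 fast=4: a[fast]=2=a[slow] dup, fast++
slow=1 fast=5: a[fast]=2=a[slow] dup, fast++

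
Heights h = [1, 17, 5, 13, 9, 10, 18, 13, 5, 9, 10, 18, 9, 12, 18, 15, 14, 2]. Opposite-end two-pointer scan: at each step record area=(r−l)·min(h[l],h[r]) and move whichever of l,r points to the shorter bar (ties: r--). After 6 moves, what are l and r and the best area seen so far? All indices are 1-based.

l=1 r=18: min(1,2)*17=17 best=17 *, l++
l=2 r=18: min(17,2)*16=32 best=32 *, r--
l=2 r=17: min(17,14)*15=210 best=210 *, r--
l=2 r=16: min(17,15)*14=210 best=210, r--
l=2 r=15: min(17,18)*13=221 best=221 *, l++
l=3 r=15: min(5,18)*12=60 best=221, l++

l=4, r=15, best area=221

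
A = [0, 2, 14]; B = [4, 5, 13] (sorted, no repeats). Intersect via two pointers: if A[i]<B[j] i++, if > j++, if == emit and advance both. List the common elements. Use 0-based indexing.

[i=0,j=0] 0<4 → i++
[i=1,j=0] 2<4 → i++
[i=2,j=0] 14>4 → j++
[i=2,j=1] 14>5 → j++
[i=2,j=2] 14>13 → j++

intersection = []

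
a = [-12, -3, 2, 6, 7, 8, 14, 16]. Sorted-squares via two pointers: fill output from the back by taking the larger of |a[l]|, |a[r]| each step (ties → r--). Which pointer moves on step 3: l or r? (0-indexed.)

l

l=0 r=7: |-12|<=|16| out[7]=256, r--
l=0 r=6: |-12|<=|14| out[6]=196, r--
l=0 r=5: |-12|>|8| out[5]=144, l++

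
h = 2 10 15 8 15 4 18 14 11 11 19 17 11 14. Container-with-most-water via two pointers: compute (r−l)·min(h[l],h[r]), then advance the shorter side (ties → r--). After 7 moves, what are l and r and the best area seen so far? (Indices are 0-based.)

l=5, r=11, best area=154

[0,13] min(2,14)*13=26 best=26 * → l++
[1,13] min(10,14)*12=120 best=120 * → l++
[2,13] min(15,14)*11=154 best=154 * → r--
[2,12] min(15,11)*10=110 best=154 → r--
[2,11] min(15,17)*9=135 best=154 → l++
[3,11] min(8,17)*8=64 best=154 → l++
[4,11] min(15,17)*7=105 best=154 → l++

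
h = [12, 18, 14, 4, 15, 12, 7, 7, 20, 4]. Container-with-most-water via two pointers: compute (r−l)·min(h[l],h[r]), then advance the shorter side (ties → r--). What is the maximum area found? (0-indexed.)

max area = 126

l=0 r=9: min(12,4)*9=36 best=36 *, r--
l=0 r=8: min(12,20)*8=96 best=96 *, l++
l=1 r=8: min(18,20)*7=126 best=126 *, l++
l=2 r=8: min(14,20)*6=84 best=126, l++
l=3 r=8: min(4,20)*5=20 best=126, l++
l=4 r=8: min(15,20)*4=60 best=126, l++
l=5 r=8: min(12,20)*3=36 best=126, l++
l=6 r=8: min(7,20)*2=14 best=126, l++
l=7 r=8: min(7,20)*1=7 best=126, l++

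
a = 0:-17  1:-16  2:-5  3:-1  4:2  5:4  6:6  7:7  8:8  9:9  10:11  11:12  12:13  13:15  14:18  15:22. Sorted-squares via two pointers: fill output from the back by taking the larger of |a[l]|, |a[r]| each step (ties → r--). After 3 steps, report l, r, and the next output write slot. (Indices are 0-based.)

[0,15] |-17|<=|22| out[15]=484 → r--
[0,14] |-17|<=|18| out[14]=324 → r--
[0,13] |-17|>|15| out[13]=289 → l++

l=1, r=13, next write slot=12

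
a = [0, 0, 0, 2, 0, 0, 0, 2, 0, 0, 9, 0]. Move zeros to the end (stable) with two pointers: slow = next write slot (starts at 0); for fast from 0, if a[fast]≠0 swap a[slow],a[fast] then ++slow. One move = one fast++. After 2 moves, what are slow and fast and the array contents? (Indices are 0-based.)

slow=0, fast=2, a=[0, 0, 0, 2, 0, 0, 0, 2, 0, 0, 9, 0]

(s=0,f=0) a[fast]=0 → fast++
(s=0,f=1) a[fast]=0 → fast++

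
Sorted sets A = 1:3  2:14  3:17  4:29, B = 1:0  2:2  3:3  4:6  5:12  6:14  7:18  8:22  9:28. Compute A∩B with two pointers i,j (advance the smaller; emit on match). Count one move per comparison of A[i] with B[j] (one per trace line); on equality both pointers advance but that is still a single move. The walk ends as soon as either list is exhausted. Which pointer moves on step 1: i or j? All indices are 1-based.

j

[i=1,j=1] 3>0 → j++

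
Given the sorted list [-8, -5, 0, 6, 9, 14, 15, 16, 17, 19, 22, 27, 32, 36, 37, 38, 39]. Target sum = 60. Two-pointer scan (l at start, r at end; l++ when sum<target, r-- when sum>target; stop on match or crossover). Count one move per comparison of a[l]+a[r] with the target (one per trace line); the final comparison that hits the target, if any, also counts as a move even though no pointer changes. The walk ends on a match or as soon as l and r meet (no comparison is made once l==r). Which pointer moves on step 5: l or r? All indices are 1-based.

l

l=1 r=17: -8+39=31 <60, l++
l=2 r=17: -5+39=34 <60, l++
l=3 r=17: 0+39=39 <60, l++
l=4 r=17: 6+39=45 <60, l++
l=5 r=17: 9+39=48 <60, l++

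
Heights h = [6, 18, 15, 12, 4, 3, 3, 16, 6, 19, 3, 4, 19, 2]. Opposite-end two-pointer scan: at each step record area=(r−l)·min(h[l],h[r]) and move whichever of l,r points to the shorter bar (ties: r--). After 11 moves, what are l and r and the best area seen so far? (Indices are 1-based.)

l=10, r=12, best area=198

[1,14] min(6,2)*13=26 best=26 * → r--
[1,13] min(6,19)*12=72 best=72 * → l++
[2,13] min(18,19)*11=198 best=198 * → l++
[3,13] min(15,19)*10=150 best=198 → l++
[4,13] min(12,19)*9=108 best=198 → l++
[5,13] min(4,19)*8=32 best=198 → l++
[6,13] min(3,19)*7=21 best=198 → l++
[7,13] min(3,19)*6=18 best=198 → l++
[8,13] min(16,19)*5=80 best=198 → l++
[9,13] min(6,19)*4=24 best=198 → l++
[10,13] min(19,19)*3=57 best=198 → r--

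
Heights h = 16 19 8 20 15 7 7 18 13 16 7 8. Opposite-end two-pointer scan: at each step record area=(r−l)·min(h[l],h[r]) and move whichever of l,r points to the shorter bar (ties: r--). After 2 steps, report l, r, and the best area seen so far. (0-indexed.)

l=0, r=9, best area=88

[0,11] min(16,8)*11=88 best=88 * → r--
[0,10] min(16,7)*10=70 best=88 → r--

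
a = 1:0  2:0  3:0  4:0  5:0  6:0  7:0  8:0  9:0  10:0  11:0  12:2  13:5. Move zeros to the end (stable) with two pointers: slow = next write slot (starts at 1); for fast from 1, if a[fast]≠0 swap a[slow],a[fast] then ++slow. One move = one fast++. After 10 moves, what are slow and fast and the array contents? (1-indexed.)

slow=1, fast=11, a=[0, 0, 0, 0, 0, 0, 0, 0, 0, 0, 0, 2, 5]

slow=1 fast=1: a[fast]=0, fast++
slow=1 fast=2: a[fast]=0, fast++
slow=1 fast=3: a[fast]=0, fast++
slow=1 fast=4: a[fast]=0, fast++
slow=1 fast=5: a[fast]=0, fast++
slow=1 fast=6: a[fast]=0, fast++
slow=1 fast=7: a[fast]=0, fast++
slow=1 fast=8: a[fast]=0, fast++
slow=1 fast=9: a[fast]=0, fast++
slow=1 fast=10: a[fast]=0, fast++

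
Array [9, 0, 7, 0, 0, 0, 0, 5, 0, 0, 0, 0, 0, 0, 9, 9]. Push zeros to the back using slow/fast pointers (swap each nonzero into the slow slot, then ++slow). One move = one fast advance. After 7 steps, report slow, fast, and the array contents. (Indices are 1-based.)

slow=3, fast=8, a=[9, 7, 0, 0, 0, 0, 0, 5, 0, 0, 0, 0, 0, 0, 9, 9]

slow=1 fast=1: a[fast]=9≠0 swap→a[1]=9, slow++,fast++
slow=2 fast=2: a[fast]=0, fast++
slow=2 fast=3: a[fast]=7≠0 swap→a[2]=7, slow++,fast++
slow=3 fast=4: a[fast]=0, fast++
slow=3 fast=5: a[fast]=0, fast++
slow=3 fast=6: a[fast]=0, fast++
slow=3 fast=7: a[fast]=0, fast++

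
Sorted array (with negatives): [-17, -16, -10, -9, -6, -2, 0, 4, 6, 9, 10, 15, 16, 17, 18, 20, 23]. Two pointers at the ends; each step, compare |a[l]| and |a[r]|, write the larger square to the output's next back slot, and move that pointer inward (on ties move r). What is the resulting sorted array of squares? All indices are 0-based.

l=0 r=16: |-17|<=|23| out[16]=529, r--
l=0 r=15: |-17|<=|20| out[15]=400, r--
l=0 r=14: |-17|<=|18| out[14]=324, r--
l=0 r=13: |-17|<=|17| out[13]=289, r--
l=0 r=12: |-17|>|16| out[12]=289, l++
l=1 r=12: |-16|<=|16| out[11]=256, r--
l=1 r=11: |-16|>|15| out[10]=256, l++
l=2 r=11: |-10|<=|15| out[9]=225, r--
l=2 r=10: |-10|<=|10| out[8]=100, r--
l=2 r=9: |-10|>|9| out[7]=100, l++
l=3 r=9: |-9|<=|9| out[6]=81, r--
l=3 r=8: |-9|>|6| out[5]=81, l++
l=4 r=8: |-6|<=|6| out[4]=36, r--
l=4 r=7: |-6|>|4| out[3]=36, l++
l=5 r=7: |-2|<=|4| out[2]=16, r--
l=5 r=6: |-2|>|0| out[1]=4, l++
l=6 r=6: |0|<=|0| out[0]=0, r--

[0, 4, 16, 36, 36, 81, 81, 100, 100, 225, 256, 256, 289, 289, 324, 400, 529]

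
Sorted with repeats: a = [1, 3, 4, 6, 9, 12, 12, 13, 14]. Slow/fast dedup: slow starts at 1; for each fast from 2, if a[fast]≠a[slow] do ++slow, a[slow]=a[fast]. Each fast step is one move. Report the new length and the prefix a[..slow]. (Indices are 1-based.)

slow=1 fast=2: a[fast]=3≠a[slow]=1 write a[2]=3, slow++,fast++
slow=2 fast=3: a[fast]=4≠a[slow]=3 write a[3]=4, slow++,fast++
slow=3 fast=4: a[fast]=6≠a[slow]=4 write a[4]=6, slow++,fast++
slow=4 fast=5: a[fast]=9≠a[slow]=6 write a[5]=9, slow++,fast++
slow=5 fast=6: a[fast]=12≠a[slow]=9 write a[6]=12, slow++,fast++
slow=6 fast=7: a[fast]=12=a[slow] dup, fast++
slow=6 fast=8: a[fast]=13≠a[slow]=12 write a[7]=13, slow++,fast++
slow=7 fast=9: a[fast]=14≠a[slow]=13 write a[8]=14, slow++,fast++

length 8; prefix = [1, 3, 4, 6, 9, 12, 13, 14]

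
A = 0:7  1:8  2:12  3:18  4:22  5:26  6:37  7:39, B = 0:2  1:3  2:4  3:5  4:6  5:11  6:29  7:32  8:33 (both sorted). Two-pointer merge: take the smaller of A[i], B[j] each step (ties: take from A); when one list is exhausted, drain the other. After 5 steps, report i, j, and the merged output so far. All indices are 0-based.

i=0, j=5, merged so far=[2, 3, 4, 5, 6]

i=0 j=0: A[i]=7>B[j]=2 take 2, j++
i=0 j=1: A[i]=7>B[j]=3 take 3, j++
i=0 j=2: A[i]=7>B[j]=4 take 4, j++
i=0 j=3: A[i]=7>B[j]=5 take 5, j++
i=0 j=4: A[i]=7>B[j]=6 take 6, j++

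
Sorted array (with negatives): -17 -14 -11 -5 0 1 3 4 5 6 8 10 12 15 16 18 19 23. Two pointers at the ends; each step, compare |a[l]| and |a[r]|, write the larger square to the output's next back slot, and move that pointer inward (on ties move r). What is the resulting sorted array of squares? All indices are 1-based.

[1,18] |-17|<=|23| out[18]=529 → r--
[1,17] |-17|<=|19| out[17]=361 → r--
[1,16] |-17|<=|18| out[16]=324 → r--
[1,15] |-17|>|16| out[15]=289 → l++
[2,15] |-14|<=|16| out[14]=256 → r--
[2,14] |-14|<=|15| out[13]=225 → r--
[2,13] |-14|>|12| out[12]=196 → l++
[3,13] |-11|<=|12| out[11]=144 → r--
[3,12] |-11|>|10| out[10]=121 → l++
[4,12] |-5|<=|10| out[9]=100 → r--
[4,11] |-5|<=|8| out[8]=64 → r--
[4,10] |-5|<=|6| out[7]=36 → r--
[4,9] |-5|<=|5| out[6]=25 → r--
[4,8] |-5|>|4| out[5]=25 → l++
[5,8] |0|<=|4| out[4]=16 → r--
[5,7] |0|<=|3| out[3]=9 → r--
[5,6] |0|<=|1| out[2]=1 → r--
[5,5] |0|<=|0| out[1]=0 → r--

[0, 1, 9, 16, 25, 25, 36, 64, 100, 121, 144, 196, 225, 256, 289, 324, 361, 529]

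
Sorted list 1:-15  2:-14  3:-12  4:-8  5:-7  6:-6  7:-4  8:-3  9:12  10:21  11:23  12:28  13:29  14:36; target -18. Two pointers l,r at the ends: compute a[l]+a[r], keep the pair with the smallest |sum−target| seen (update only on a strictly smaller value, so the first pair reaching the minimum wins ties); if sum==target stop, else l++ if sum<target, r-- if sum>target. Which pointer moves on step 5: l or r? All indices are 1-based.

r

[1,14] -15+36=21 d=39 * → r--
[1,13] -15+29=14 d=32 * → r--
[1,12] -15+28=13 d=31 * → r--
[1,11] -15+23=8 d=26 * → r--
[1,10] -15+21=6 d=24 * → r--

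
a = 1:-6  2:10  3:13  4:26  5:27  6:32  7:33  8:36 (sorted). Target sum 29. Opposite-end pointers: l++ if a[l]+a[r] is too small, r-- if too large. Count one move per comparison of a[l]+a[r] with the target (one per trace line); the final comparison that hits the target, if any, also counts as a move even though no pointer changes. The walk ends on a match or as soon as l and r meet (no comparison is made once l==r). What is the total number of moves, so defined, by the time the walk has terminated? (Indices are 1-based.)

7 moves

[1,8] -6+36=30 >29 → r--
[1,7] -6+33=27 <29 → l++
[2,7] 10+33=43 >29 → r--
[2,6] 10+32=42 >29 → r--
[2,5] 10+27=37 >29 → r--
[2,4] 10+26=36 >29 → r--
[2,3] 10+13=23 <29 → l++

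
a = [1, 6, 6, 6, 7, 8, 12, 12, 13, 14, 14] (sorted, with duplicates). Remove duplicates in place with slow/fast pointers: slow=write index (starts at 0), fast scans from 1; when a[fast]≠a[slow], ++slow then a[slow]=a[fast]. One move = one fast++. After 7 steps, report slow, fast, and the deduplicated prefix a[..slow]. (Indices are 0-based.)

slow=4, fast=8, prefix=[1, 6, 7, 8, 12]

(s=0,f=1) a[fast]=6≠a[slow]=1 write a[1]=6 → slow++,fast++
(s=1,f=2) a[fast]=6=a[slow] dup → fast++
(s=1,f=3) a[fast]=6=a[slow] dup → fast++
(s=1,f=4) a[fast]=7≠a[slow]=6 write a[2]=7 → slow++,fast++
(s=2,f=5) a[fast]=8≠a[slow]=7 write a[3]=8 → slow++,fast++
(s=3,f=6) a[fast]=12≠a[slow]=8 write a[4]=12 → slow++,fast++
(s=4,f=7) a[fast]=12=a[slow] dup → fast++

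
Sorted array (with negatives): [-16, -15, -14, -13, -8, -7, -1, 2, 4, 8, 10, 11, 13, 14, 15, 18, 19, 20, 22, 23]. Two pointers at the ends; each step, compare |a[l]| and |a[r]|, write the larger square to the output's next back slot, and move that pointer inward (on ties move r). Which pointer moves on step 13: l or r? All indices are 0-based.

l=0 r=19: |-16|<=|23| out[19]=529, r--
l=0 r=18: |-16|<=|22| out[18]=484, r--
l=0 r=17: |-16|<=|20| out[17]=400, r--
l=0 r=16: |-16|<=|19| out[16]=361, r--
l=0 r=15: |-16|<=|18| out[15]=324, r--
l=0 r=14: |-16|>|15| out[14]=256, l++
l=1 r=14: |-15|<=|15| out[13]=225, r--
l=1 r=13: |-15|>|14| out[12]=225, l++
l=2 r=13: |-14|<=|14| out[11]=196, r--
l=2 r=12: |-14|>|13| out[10]=196, l++
l=3 r=12: |-13|<=|13| out[9]=169, r--
l=3 r=11: |-13|>|11| out[8]=169, l++
l=4 r=11: |-8|<=|11| out[7]=121, r--

r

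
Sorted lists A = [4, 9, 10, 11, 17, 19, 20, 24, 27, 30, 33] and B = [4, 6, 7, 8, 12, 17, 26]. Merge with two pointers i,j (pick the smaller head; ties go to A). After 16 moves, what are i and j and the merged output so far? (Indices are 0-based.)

[i=0,j=0] A[i]=4<=B[j]=4 take 4 → i++
[i=1,j=0] A[i]=9>B[j]=4 take 4 → j++
[i=1,j=1] A[i]=9>B[j]=6 take 6 → j++
[i=1,j=2] A[i]=9>B[j]=7 take 7 → j++
[i=1,j=3] A[i]=9>B[j]=8 take 8 → j++
[i=1,j=4] A[i]=9<=B[j]=12 take 9 → i++
[i=2,j=4] A[i]=10<=B[j]=12 take 10 → i++
[i=3,j=4] A[i]=11<=B[j]=12 take 11 → i++
[i=4,j=4] A[i]=17>B[j]=12 take 12 → j++
[i=4,j=5] A[i]=17<=B[j]=17 take 17 → i++
[i=5,j=5] A[i]=19>B[j]=17 take 17 → j++
[i=5,j=6] A[i]=19<=B[j]=26 take 19 → i++
[i=6,j=6] A[i]=20<=B[j]=26 take 20 → i++
[i=7,j=6] A[i]=24<=B[j]=26 take 24 → i++
[i=8,j=6] A[i]=27>B[j]=26 take 26 → j++
[i=8,j=7] B done, take A[i]=27 → i++

i=9, j=7, merged so far=[4, 4, 6, 7, 8, 9, 10, 11, 12, 17, 17, 19, 20, 24, 26, 27]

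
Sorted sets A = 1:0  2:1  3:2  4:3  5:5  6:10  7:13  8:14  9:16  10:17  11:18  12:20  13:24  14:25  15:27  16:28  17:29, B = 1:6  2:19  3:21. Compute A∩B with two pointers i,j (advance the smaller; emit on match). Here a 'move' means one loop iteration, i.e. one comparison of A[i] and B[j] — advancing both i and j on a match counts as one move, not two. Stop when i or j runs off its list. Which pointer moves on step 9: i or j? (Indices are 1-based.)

i

[i=1,j=1] 0<6 → i++
[i=2,j=1] 1<6 → i++
[i=3,j=1] 2<6 → i++
[i=4,j=1] 3<6 → i++
[i=5,j=1] 5<6 → i++
[i=6,j=1] 10>6 → j++
[i=6,j=2] 10<19 → i++
[i=7,j=2] 13<19 → i++
[i=8,j=2] 14<19 → i++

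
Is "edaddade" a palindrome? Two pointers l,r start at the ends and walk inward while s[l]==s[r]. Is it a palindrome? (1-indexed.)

[1,8] 'e'=='e' → l++,r--
[2,7] 'd'=='d' → l++,r--
[3,6] 'a'=='a' → l++,r--
[4,5] 'd'=='d' → l++,r--

palindrome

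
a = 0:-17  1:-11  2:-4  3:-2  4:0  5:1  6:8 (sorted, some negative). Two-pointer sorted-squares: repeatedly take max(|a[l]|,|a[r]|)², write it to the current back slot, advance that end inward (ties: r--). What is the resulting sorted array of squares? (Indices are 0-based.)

[0,6] |-17|>|8| out[6]=289 → l++
[1,6] |-11|>|8| out[5]=121 → l++
[2,6] |-4|<=|8| out[4]=64 → r--
[2,5] |-4|>|1| out[3]=16 → l++
[3,5] |-2|>|1| out[2]=4 → l++
[4,5] |0|<=|1| out[1]=1 → r--
[4,4] |0|<=|0| out[0]=0 → r--

[0, 1, 4, 16, 64, 121, 289]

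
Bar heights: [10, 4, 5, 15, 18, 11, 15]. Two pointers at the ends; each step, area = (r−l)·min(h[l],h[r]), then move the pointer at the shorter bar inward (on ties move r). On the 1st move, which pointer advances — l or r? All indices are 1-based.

l

[1,7] min(10,15)*6=60 best=60 * → l++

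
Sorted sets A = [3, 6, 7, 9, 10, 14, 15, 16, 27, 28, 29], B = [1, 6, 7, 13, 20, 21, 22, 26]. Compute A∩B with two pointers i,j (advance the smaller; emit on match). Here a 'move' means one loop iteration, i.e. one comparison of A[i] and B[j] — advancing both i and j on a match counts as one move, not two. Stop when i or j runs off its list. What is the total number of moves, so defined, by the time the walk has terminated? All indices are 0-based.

[i=0,j=0] 3>1 → j++
[i=0,j=1] 3<6 → i++
[i=1,j=1] 6==6 emit → i++,j++
[i=2,j=2] 7==7 emit → i++,j++
[i=3,j=3] 9<13 → i++
[i=4,j=3] 10<13 → i++
[i=5,j=3] 14>13 → j++
[i=5,j=4] 14<20 → i++
[i=6,j=4] 15<20 → i++
[i=7,j=4] 16<20 → i++
[i=8,j=4] 27>20 → j++
[i=8,j=5] 27>21 → j++
[i=8,j=6] 27>22 → j++
[i=8,j=7] 27>26 → j++

14 moves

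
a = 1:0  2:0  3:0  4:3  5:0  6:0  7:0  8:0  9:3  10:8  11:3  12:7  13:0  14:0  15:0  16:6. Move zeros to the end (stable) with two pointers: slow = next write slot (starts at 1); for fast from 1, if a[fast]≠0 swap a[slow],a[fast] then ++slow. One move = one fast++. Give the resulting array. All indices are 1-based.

[3, 3, 8, 3, 7, 6, 0, 0, 0, 0, 0, 0, 0, 0, 0, 0]

(s=1,f=1) a[fast]=0 → fast++
(s=1,f=2) a[fast]=0 → fast++
(s=1,f=3) a[fast]=0 → fast++
(s=1,f=4) a[fast]=3≠0 swap→a[1]=3 → slow++,fast++
(s=2,f=5) a[fast]=0 → fast++
(s=2,f=6) a[fast]=0 → fast++
(s=2,f=7) a[fast]=0 → fast++
(s=2,f=8) a[fast]=0 → fast++
(s=2,f=9) a[fast]=3≠0 swap→a[2]=3 → slow++,fast++
(s=3,f=10) a[fast]=8≠0 swap→a[3]=8 → slow++,fast++
(s=4,f=11) a[fast]=3≠0 swap→a[4]=3 → slow++,fast++
(s=5,f=12) a[fast]=7≠0 swap→a[5]=7 → slow++,fast++
(s=6,f=13) a[fast]=0 → fast++
(s=6,f=14) a[fast]=0 → fast++
(s=6,f=15) a[fast]=0 → fast++
(s=6,f=16) a[fast]=6≠0 swap→a[6]=6 → slow++,fast++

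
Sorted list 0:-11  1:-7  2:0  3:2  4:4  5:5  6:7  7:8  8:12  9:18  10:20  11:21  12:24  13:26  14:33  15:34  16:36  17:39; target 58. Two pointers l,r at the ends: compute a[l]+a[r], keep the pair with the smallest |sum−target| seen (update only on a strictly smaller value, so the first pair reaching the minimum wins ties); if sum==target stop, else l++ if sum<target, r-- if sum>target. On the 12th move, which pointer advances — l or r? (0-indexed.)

l

[0,17] -11+39=28 d=30 * → l++
[1,17] -7+39=32 d=26 * → l++
[2,17] 0+39=39 d=19 * → l++
[3,17] 2+39=41 d=17 * → l++
[4,17] 4+39=43 d=15 * → l++
[5,17] 5+39=44 d=14 * → l++
[6,17] 7+39=46 d=12 * → l++
[7,17] 8+39=47 d=11 * → l++
[8,17] 12+39=51 d=7 * → l++
[9,17] 18+39=57 d=1 * → l++
[10,17] 20+39=59 d=1 → r--
[10,16] 20+36=56 d=2 → l++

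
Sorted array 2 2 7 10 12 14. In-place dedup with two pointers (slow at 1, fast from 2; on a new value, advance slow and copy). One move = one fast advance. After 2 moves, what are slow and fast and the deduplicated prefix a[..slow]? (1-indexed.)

(s=1,f=2) a[fast]=2=a[slow] dup → fast++
(s=1,f=3) a[fast]=7≠a[slow]=2 write a[2]=7 → slow++,fast++

slow=2, fast=4, prefix=[2, 7]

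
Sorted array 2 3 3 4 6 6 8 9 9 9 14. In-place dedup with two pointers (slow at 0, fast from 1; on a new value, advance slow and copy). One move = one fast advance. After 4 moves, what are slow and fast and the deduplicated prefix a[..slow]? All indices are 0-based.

slow=3, fast=5, prefix=[2, 3, 4, 6]

(s=0,f=1) a[fast]=3≠a[slow]=2 write a[1]=3 → slow++,fast++
(s=1,f=2) a[fast]=3=a[slow] dup → fast++
(s=1,f=3) a[fast]=4≠a[slow]=3 write a[2]=4 → slow++,fast++
(s=2,f=4) a[fast]=6≠a[slow]=4 write a[3]=6 → slow++,fast++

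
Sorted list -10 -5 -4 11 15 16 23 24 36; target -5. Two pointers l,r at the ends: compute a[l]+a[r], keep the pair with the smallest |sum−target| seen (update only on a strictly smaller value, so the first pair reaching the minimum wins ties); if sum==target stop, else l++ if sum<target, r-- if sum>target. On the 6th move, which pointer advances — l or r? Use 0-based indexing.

[0,8] -10+36=26 d=31 * → r--
[0,7] -10+24=14 d=19 * → r--
[0,6] -10+23=13 d=18 * → r--
[0,5] -10+16=6 d=11 * → r--
[0,4] -10+15=5 d=10 * → r--
[0,3] -10+11=1 d=6 * → r--

r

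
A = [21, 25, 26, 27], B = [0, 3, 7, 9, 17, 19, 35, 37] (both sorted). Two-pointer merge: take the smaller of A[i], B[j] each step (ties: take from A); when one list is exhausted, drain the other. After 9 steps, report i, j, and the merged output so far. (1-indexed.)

[i=1,j=1] A[i]=21>B[j]=0 take 0 → j++
[i=1,j=2] A[i]=21>B[j]=3 take 3 → j++
[i=1,j=3] A[i]=21>B[j]=7 take 7 → j++
[i=1,j=4] A[i]=21>B[j]=9 take 9 → j++
[i=1,j=5] A[i]=21>B[j]=17 take 17 → j++
[i=1,j=6] A[i]=21>B[j]=19 take 19 → j++
[i=1,j=7] A[i]=21<=B[j]=35 take 21 → i++
[i=2,j=7] A[i]=25<=B[j]=35 take 25 → i++
[i=3,j=7] A[i]=26<=B[j]=35 take 26 → i++

i=4, j=7, merged so far=[0, 3, 7, 9, 17, 19, 21, 25, 26]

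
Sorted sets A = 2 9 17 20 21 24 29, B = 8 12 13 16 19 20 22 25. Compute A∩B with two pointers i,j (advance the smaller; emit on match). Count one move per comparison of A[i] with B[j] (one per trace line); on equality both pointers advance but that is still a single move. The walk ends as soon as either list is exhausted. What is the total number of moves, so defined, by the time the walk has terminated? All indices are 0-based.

i=0 j=0: 2<8, i++
i=1 j=0: 9>8, j++
i=1 j=1: 9<12, i++
i=2 j=1: 17>12, j++
i=2 j=2: 17>13, j++
i=2 j=3: 17>16, j++
i=2 j=4: 17<19, i++
i=3 j=4: 20>19, j++
i=3 j=5: 20==20 emit, i++,j++
i=4 j=6: 21<22, i++
i=5 j=6: 24>22, j++
i=5 j=7: 24<25, i++
i=6 j=7: 29>25, j++

13 moves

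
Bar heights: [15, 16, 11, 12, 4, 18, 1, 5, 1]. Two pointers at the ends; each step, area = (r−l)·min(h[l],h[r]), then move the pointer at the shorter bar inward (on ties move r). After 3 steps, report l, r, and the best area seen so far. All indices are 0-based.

l=0 r=8: min(15,1)*8=8 best=8 *, r--
l=0 r=7: min(15,5)*7=35 best=35 *, r--
l=0 r=6: min(15,1)*6=6 best=35, r--

l=0, r=5, best area=35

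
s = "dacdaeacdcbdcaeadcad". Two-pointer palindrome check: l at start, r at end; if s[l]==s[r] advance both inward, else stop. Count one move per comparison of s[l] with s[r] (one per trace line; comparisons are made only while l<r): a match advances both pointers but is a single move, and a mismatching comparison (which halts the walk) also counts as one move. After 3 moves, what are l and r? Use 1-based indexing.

[1,20] 'd'=='d' → l++,r--
[2,19] 'a'=='a' → l++,r--
[3,18] 'c'=='c' → l++,r--

l=4, r=17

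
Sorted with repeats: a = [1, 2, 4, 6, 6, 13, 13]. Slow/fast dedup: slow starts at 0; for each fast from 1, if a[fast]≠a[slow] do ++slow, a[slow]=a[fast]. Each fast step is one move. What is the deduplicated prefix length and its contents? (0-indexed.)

slow=0 fast=1: a[fast]=2≠a[slow]=1 write a[1]=2, slow++,fast++
slow=1 fast=2: a[fast]=4≠a[slow]=2 write a[2]=4, slow++,fast++
slow=2 fast=3: a[fast]=6≠a[slow]=4 write a[3]=6, slow++,fast++
slow=3 fast=4: a[fast]=6=a[slow] dup, fast++
slow=3 fast=5: a[fast]=13≠a[slow]=6 write a[4]=13, slow++,fast++
slow=4 fast=6: a[fast]=13=a[slow] dup, fast++

length 5; prefix = [1, 2, 4, 6, 13]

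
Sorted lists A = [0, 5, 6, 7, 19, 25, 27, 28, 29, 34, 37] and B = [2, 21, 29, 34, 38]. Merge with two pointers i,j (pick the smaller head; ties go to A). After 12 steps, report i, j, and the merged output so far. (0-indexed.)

i=9, j=3, merged so far=[0, 2, 5, 6, 7, 19, 21, 25, 27, 28, 29, 29]

[i=0,j=0] A[i]=0<=B[j]=2 take 0 → i++
[i=1,j=0] A[i]=5>B[j]=2 take 2 → j++
[i=1,j=1] A[i]=5<=B[j]=21 take 5 → i++
[i=2,j=1] A[i]=6<=B[j]=21 take 6 → i++
[i=3,j=1] A[i]=7<=B[j]=21 take 7 → i++
[i=4,j=1] A[i]=19<=B[j]=21 take 19 → i++
[i=5,j=1] A[i]=25>B[j]=21 take 21 → j++
[i=5,j=2] A[i]=25<=B[j]=29 take 25 → i++
[i=6,j=2] A[i]=27<=B[j]=29 take 27 → i++
[i=7,j=2] A[i]=28<=B[j]=29 take 28 → i++
[i=8,j=2] A[i]=29<=B[j]=29 take 29 → i++
[i=9,j=2] A[i]=34>B[j]=29 take 29 → j++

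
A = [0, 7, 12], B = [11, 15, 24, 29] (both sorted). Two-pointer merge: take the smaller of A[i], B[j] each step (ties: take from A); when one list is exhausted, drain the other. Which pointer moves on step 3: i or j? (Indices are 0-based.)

[i=0,j=0] A[i]=0<=B[j]=11 take 0 → i++
[i=1,j=0] A[i]=7<=B[j]=11 take 7 → i++
[i=2,j=0] A[i]=12>B[j]=11 take 11 → j++

j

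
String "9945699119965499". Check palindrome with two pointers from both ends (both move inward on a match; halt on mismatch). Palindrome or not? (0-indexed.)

[0,15] '9'=='9' → l++,r--
[1,14] '9'=='9' → l++,r--
[2,13] '4'=='4' → l++,r--
[3,12] '5'=='5' → l++,r--
[4,11] '6'=='6' → l++,r--
[5,10] '9'=='9' → l++,r--
[6,9] '9'=='9' → l++,r--
[7,8] '1'=='1' → l++,r--

palindrome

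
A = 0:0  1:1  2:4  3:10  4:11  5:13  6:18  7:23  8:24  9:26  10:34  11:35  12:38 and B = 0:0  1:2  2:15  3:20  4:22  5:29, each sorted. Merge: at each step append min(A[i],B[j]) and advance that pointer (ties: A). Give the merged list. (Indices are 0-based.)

i=0 j=0: A[i]=0<=B[j]=0 take 0, i++
i=1 j=0: A[i]=1>B[j]=0 take 0, j++
i=1 j=1: A[i]=1<=B[j]=2 take 1, i++
i=2 j=1: A[i]=4>B[j]=2 take 2, j++
i=2 j=2: A[i]=4<=B[j]=15 take 4, i++
i=3 j=2: A[i]=10<=B[j]=15 take 10, i++
i=4 j=2: A[i]=11<=B[j]=15 take 11, i++
i=5 j=2: A[i]=13<=B[j]=15 take 13, i++
i=6 j=2: A[i]=18>B[j]=15 take 15, j++
i=6 j=3: A[i]=18<=B[j]=20 take 18, i++
i=7 j=3: A[i]=23>B[j]=20 take 20, j++
i=7 j=4: A[i]=23>B[j]=22 take 22, j++
i=7 j=5: A[i]=23<=B[j]=29 take 23, i++
i=8 j=5: A[i]=24<=B[j]=29 take 24, i++
i=9 j=5: A[i]=26<=B[j]=29 take 26, i++
i=10 j=5: A[i]=34>B[j]=29 take 29, j++
i=10 j=6: B done, take A[i]=34, i++
i=11 j=6: B done, take A[i]=35, i++
i=12 j=6: B done, take A[i]=38, i++

[0, 0, 1, 2, 4, 10, 11, 13, 15, 18, 20, 22, 23, 24, 26, 29, 34, 35, 38]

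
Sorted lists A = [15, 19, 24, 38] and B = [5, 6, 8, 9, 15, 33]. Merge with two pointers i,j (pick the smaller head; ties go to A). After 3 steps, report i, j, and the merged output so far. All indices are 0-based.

i=0, j=3, merged so far=[5, 6, 8]

i=0 j=0: A[i]=15>B[j]=5 take 5, j++
i=0 j=1: A[i]=15>B[j]=6 take 6, j++
i=0 j=2: A[i]=15>B[j]=8 take 8, j++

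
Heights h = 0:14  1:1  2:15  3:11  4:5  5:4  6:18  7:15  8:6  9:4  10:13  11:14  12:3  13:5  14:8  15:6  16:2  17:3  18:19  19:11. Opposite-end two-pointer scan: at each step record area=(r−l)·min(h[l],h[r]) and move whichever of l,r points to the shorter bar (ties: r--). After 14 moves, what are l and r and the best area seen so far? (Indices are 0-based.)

l=0 r=19: min(14,11)*19=209 best=209 *, r--
l=0 r=18: min(14,19)*18=252 best=252 *, l++
l=1 r=18: min(1,19)*17=17 best=252, l++
l=2 r=18: min(15,19)*16=240 best=252, l++
l=3 r=18: min(11,19)*15=165 best=252, l++
l=4 r=18: min(5,19)*14=70 best=252, l++
l=5 r=18: min(4,19)*13=52 best=252, l++
l=6 r=18: min(18,19)*12=216 best=252, l++
l=7 r=18: min(15,19)*11=165 best=252, l++
l=8 r=18: min(6,19)*10=60 best=252, l++
l=9 r=18: min(4,19)*9=36 best=252, l++
l=10 r=18: min(13,19)*8=104 best=252, l++
l=11 r=18: min(14,19)*7=98 best=252, l++
l=12 r=18: min(3,19)*6=18 best=252, l++

l=13, r=18, best area=252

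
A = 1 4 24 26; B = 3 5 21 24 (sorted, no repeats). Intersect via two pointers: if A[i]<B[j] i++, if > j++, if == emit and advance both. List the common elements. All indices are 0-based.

intersection = [24]

i=0 j=0: 1<3, i++
i=1 j=0: 4>3, j++
i=1 j=1: 4<5, i++
i=2 j=1: 24>5, j++
i=2 j=2: 24>21, j++
i=2 j=3: 24==24 emit, i++,j++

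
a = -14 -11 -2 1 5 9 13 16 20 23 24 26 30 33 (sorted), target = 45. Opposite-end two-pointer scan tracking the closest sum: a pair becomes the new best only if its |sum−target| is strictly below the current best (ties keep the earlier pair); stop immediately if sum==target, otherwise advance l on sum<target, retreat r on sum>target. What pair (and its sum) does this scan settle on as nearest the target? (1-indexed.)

l=1 r=14: -14+33=19 d=26 *, l++
l=2 r=14: -11+33=22 d=23 *, l++
l=3 r=14: -2+33=31 d=14 *, l++
l=4 r=14: 1+33=34 d=11 *, l++
l=5 r=14: 5+33=38 d=7 *, l++
l=6 r=14: 9+33=42 d=3 *, l++
l=7 r=14: 13+33=46 d=1 *, r--
l=7 r=13: 13+30=43 d=2, l++
l=8 r=13: 16+30=46 d=1, r--
l=8 r=12: 16+26=42 d=3, l++
l=9 r=12: 20+26=46 d=1, r--
l=9 r=11: 20+24=44 d=1, l++
l=10 r=11: 23+24=47 d=2, r--

pair (13, 33) with sum 46 (|Δ|=1)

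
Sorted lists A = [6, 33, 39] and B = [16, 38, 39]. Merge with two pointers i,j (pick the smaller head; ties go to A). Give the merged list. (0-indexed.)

i=0 j=0: A[i]=6<=B[j]=16 take 6, i++
i=1 j=0: A[i]=33>B[j]=16 take 16, j++
i=1 j=1: A[i]=33<=B[j]=38 take 33, i++
i=2 j=1: A[i]=39>B[j]=38 take 38, j++
i=2 j=2: A[i]=39<=B[j]=39 take 39, i++
i=3 j=2: A done, take B[j]=39, j++

[6, 16, 33, 38, 39, 39]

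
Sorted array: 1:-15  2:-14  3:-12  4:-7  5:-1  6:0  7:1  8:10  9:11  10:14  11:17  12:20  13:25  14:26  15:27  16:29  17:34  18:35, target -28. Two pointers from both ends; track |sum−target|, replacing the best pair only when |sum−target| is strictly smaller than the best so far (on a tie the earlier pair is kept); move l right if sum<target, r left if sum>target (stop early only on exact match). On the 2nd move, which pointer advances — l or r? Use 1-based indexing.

l=1 r=18: -15+35=20 d=48 *, r--
l=1 r=17: -15+34=19 d=47 *, r--

r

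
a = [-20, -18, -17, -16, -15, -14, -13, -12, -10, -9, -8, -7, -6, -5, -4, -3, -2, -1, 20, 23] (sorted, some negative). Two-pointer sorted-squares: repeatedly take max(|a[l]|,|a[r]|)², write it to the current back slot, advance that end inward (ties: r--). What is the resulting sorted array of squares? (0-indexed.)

[0,19] |-20|<=|23| out[19]=529 → r--
[0,18] |-20|<=|20| out[18]=400 → r--
[0,17] |-20|>|-1| out[17]=400 → l++
[1,17] |-18|>|-1| out[16]=324 → l++
[2,17] |-17|>|-1| out[15]=289 → l++
[3,17] |-16|>|-1| out[14]=256 → l++
[4,17] |-15|>|-1| out[13]=225 → l++
[5,17] |-14|>|-1| out[12]=196 → l++
[6,17] |-13|>|-1| out[11]=169 → l++
[7,17] |-12|>|-1| out[10]=144 → l++
[8,17] |-10|>|-1| out[9]=100 → l++
[9,17] |-9|>|-1| out[8]=81 → l++
[10,17] |-8|>|-1| out[7]=64 → l++
[11,17] |-7|>|-1| out[6]=49 → l++
[12,17] |-6|>|-1| out[5]=36 → l++
[13,17] |-5|>|-1| out[4]=25 → l++
[14,17] |-4|>|-1| out[3]=16 → l++
[15,17] |-3|>|-1| out[2]=9 → l++
[16,17] |-2|>|-1| out[1]=4 → l++
[17,17] |-1|<=|-1| out[0]=1 → r--

[1, 4, 9, 16, 25, 36, 49, 64, 81, 100, 144, 169, 196, 225, 256, 289, 324, 400, 400, 529]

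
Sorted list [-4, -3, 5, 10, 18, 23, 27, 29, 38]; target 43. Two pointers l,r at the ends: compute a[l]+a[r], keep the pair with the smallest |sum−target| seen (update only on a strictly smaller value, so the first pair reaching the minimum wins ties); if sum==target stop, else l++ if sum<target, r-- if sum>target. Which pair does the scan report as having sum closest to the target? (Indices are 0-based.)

pair (5, 38) with sum 43 (|Δ|=0)

l=0 r=8: -4+38=34 d=9 *, l++
l=1 r=8: -3+38=35 d=8 *, l++
l=2 r=8: 5+38=43 d=0 *, stop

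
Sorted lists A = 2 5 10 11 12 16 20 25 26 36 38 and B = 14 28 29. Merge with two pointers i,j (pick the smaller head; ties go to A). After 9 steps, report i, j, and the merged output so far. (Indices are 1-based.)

i=1 j=1: A[i]=2<=B[j]=14 take 2, i++
i=2 j=1: A[i]=5<=B[j]=14 take 5, i++
i=3 j=1: A[i]=10<=B[j]=14 take 10, i++
i=4 j=1: A[i]=11<=B[j]=14 take 11, i++
i=5 j=1: A[i]=12<=B[j]=14 take 12, i++
i=6 j=1: A[i]=16>B[j]=14 take 14, j++
i=6 j=2: A[i]=16<=B[j]=28 take 16, i++
i=7 j=2: A[i]=20<=B[j]=28 take 20, i++
i=8 j=2: A[i]=25<=B[j]=28 take 25, i++

i=9, j=2, merged so far=[2, 5, 10, 11, 12, 14, 16, 20, 25]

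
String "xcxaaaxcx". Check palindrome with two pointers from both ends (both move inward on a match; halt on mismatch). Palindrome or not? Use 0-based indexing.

l=0 r=8: 'x'=='x', l++,r--
l=1 r=7: 'c'=='c', l++,r--
l=2 r=6: 'x'=='x', l++,r--
l=3 r=5: 'a'=='a', l++,r--

palindrome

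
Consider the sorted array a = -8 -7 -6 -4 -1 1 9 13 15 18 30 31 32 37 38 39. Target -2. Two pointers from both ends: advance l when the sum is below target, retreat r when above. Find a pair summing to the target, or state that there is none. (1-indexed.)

l=1 r=16: -8+39=31 >-2, r--
l=1 r=15: -8+38=30 >-2, r--
l=1 r=14: -8+37=29 >-2, r--
l=1 r=13: -8+32=24 >-2, r--
l=1 r=12: -8+31=23 >-2, r--
l=1 r=11: -8+30=22 >-2, r--
l=1 r=10: -8+18=10 >-2, r--
l=1 r=9: -8+15=7 >-2, r--
l=1 r=8: -8+13=5 >-2, r--
l=1 r=7: -8+9=1 >-2, r--
l=1 r=6: -8+1=-7 <-2, l++
l=2 r=6: -7+1=-6 <-2, l++
l=3 r=6: -6+1=-5 <-2, l++
l=4 r=6: -4+1=-3 <-2, l++
l=5 r=6: -1+1=0 >-2, r--

no pair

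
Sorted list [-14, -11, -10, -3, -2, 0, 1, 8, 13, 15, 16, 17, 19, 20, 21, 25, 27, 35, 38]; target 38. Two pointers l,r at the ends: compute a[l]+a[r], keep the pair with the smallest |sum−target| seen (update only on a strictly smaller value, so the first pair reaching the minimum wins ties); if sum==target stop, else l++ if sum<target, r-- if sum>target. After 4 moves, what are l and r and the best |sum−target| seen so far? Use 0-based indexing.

l=0 r=18: -14+38=24 d=14 *, l++
l=1 r=18: -11+38=27 d=11 *, l++
l=2 r=18: -10+38=28 d=10 *, l++
l=3 r=18: -3+38=35 d=3 *, l++

l=4, r=18, best |Δ|=3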